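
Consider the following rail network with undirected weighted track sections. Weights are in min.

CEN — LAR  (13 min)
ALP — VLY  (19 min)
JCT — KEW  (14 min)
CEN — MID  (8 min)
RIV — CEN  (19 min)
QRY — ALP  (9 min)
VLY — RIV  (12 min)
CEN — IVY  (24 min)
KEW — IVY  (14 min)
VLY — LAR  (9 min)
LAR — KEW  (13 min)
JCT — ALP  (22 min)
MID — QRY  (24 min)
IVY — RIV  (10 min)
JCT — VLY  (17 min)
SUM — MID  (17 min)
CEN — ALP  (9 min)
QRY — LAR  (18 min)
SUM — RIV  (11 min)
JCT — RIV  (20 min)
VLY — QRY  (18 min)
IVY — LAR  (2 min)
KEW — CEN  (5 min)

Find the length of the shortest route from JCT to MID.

Shortest distances from JCT:
JCT: 0
KEW: 14  (via JCT)
VLY: 17  (via JCT)
CEN: 19  (via KEW)
RIV: 20  (via JCT)
ALP: 22  (via JCT)
LAR: 26  (via VLY)
MID: 27  (via CEN)
Shortest route: JCT → KEW → CEN → MID = 27 min.

27 min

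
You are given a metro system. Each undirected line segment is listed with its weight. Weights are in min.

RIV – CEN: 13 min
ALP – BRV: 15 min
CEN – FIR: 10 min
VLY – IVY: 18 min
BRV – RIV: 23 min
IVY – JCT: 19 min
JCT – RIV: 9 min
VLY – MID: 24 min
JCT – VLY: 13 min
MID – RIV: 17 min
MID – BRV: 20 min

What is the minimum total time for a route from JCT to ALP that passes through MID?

Best JCT to MID: JCT–RIV–MID costing 26
Shortest MID→ALP: MID–BRV–ALP = 35
Total via MID: 26 + 35 = 61 min.

61 min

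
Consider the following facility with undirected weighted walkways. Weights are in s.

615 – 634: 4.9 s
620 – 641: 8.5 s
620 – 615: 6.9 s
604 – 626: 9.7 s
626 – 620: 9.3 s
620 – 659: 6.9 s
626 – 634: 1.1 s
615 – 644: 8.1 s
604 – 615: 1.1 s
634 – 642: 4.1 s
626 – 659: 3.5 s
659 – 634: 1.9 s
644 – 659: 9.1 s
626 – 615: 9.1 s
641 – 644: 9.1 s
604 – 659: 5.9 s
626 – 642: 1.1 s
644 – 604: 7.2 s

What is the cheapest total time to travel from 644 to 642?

13.2 s

Enumerating some paths:
644 → 659 → 634 → 642: 9.1+1.9+4.1 = 15.1
644 → 659 → 626 → 642: 9.1+3.5+1.1 = 13.7
644 → 659 → 634 → 626 → 642: 9.1+1.9+1.1+1.1 = 13.2
Cheapest is 644 → 659 → 634 → 626 → 642 at 13.2 s.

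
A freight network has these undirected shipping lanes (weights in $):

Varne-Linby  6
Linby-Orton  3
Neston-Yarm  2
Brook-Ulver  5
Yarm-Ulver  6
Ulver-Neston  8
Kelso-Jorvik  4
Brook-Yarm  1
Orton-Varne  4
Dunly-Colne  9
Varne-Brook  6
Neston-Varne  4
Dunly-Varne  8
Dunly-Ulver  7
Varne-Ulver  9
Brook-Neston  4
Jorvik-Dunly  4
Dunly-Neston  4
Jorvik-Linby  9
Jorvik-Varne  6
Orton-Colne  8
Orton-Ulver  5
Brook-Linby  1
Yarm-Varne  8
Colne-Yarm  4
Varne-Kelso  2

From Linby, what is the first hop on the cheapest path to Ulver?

Enumerating some paths:
Linby–Brook–Ulver: 1+5 = 6
Linby–Orton–Ulver: 3+5 = 8
Linby–Brook–Yarm–Ulver: 1+1+6 = 8
The minimum is $6 via Linby–Brook–Ulver.
So from Linby the first move is to Brook.

Brook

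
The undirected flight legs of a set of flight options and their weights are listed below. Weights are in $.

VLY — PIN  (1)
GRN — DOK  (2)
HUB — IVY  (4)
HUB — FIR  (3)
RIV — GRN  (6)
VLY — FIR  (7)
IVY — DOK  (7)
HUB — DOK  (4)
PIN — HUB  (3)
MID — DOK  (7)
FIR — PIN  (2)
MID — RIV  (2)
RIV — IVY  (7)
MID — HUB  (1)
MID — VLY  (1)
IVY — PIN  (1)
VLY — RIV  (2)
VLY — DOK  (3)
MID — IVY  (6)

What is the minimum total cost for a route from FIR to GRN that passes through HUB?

Shortest FIR→HUB: FIR → HUB = 3
Shortest HUB→GRN: HUB → DOK → GRN = 6
Total via HUB: 3 + 6 = $9.

$9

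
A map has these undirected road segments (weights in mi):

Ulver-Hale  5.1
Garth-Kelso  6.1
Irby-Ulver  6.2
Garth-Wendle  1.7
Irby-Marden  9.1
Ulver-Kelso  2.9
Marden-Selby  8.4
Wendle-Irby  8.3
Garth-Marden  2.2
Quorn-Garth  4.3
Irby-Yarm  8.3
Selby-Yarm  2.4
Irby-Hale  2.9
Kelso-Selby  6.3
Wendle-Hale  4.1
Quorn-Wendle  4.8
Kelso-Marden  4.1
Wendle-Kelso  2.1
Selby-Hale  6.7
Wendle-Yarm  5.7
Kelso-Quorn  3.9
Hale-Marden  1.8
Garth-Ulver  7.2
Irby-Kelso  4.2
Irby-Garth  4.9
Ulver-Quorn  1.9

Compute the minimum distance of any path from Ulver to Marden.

Shortest distances from Ulver:
Ulver: 0
Quorn: 1.9  (via Ulver)
Kelso: 2.9  (via Ulver)
Wendle: 5  (via Kelso)
Hale: 5.1  (via Ulver)
Garth: 6.2  (via Quorn)
Irby: 6.2  (via Ulver)
Marden: 6.9  (via Hale)
Shortest route: Ulver–Hale–Marden = 6.9 mi.

6.9 mi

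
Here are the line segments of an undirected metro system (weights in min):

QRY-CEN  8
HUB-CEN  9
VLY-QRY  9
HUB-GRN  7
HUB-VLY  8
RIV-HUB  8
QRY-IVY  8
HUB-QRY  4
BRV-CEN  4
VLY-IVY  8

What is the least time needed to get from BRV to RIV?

21 min

Settle nodes by increasing distance from BRV:
BRV: 0
CEN: 4  (via BRV)
QRY: 12  (via CEN)
HUB: 13  (via CEN)
GRN: 20  (via HUB)
IVY: 20  (via QRY)
RIV: 21  (via HUB)
Shortest route: BRV → CEN → HUB → RIV = 21 min.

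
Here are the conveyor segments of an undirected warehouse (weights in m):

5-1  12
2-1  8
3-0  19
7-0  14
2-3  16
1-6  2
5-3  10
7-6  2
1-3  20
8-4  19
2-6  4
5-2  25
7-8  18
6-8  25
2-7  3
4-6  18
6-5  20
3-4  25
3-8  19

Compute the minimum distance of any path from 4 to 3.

25 m

Enumerating some paths:
4 → 3: 25 = 25
4 → 6 → 2 → 3: 18+4+16 = 38
4 → 8 → 3: 19+19 = 38
The minimum is 25 m via 4 → 3.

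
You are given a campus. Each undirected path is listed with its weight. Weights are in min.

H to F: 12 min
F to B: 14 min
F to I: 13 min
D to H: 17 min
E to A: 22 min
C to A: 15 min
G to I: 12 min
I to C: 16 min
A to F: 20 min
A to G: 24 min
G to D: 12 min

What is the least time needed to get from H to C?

41 min

Settle nodes by increasing distance from H:
H: 0
F: 12  (via H)
D: 17  (via H)
I: 25  (via F)
B: 26  (via F)
G: 29  (via D)
A: 32  (via F)
C: 41  (via I)
Shortest route: H–F–I–C = 41 min.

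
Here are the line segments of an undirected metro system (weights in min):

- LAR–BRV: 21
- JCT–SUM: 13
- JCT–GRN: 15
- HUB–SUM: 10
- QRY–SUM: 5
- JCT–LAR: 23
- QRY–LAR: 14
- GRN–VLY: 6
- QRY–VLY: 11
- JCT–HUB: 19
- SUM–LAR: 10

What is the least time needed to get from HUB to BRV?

41 min

Candidate routes:
HUB–SUM–QRY–LAR–BRV: 10+5+14+21 = 50
HUB–SUM–LAR–BRV: 10+10+21 = 41
HUB–JCT–SUM–LAR–BRV: 19+13+10+21 = 63
HUB–JCT–LAR–BRV: 19+23+21 = 63
Cheapest is HUB–SUM–LAR–BRV at 41 min.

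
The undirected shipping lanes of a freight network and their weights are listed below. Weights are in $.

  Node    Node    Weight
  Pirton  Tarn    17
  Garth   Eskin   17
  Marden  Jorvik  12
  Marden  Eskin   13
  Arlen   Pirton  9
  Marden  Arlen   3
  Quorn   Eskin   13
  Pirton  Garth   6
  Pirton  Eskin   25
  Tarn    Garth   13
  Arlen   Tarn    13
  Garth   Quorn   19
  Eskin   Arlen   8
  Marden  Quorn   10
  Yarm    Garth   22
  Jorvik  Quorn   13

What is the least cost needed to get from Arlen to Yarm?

Settle nodes by increasing distance from Arlen:
Arlen: 0
Marden: 3  (via Arlen)
Eskin: 8  (via Arlen)
Pirton: 9  (via Arlen)
Quorn: 13  (via Marden)
Tarn: 13  (via Arlen)
Garth: 15  (via Pirton)
Jorvik: 15  (via Marden)
Yarm: 37  (via Garth)
Shortest route: Arlen → Pirton → Garth → Yarm = $37.

$37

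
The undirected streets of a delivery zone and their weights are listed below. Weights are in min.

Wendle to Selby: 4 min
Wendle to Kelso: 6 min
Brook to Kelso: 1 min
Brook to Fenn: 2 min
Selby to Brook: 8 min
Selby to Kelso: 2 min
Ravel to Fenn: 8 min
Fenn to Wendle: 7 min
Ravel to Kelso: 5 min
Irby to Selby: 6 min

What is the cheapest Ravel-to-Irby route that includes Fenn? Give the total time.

19 min

Best Ravel to Fenn: Ravel–Fenn costing 8
Shortest Fenn→Irby: Fenn–Brook–Kelso–Selby–Irby = 11
Total via Fenn: 8 + 11 = 19 min.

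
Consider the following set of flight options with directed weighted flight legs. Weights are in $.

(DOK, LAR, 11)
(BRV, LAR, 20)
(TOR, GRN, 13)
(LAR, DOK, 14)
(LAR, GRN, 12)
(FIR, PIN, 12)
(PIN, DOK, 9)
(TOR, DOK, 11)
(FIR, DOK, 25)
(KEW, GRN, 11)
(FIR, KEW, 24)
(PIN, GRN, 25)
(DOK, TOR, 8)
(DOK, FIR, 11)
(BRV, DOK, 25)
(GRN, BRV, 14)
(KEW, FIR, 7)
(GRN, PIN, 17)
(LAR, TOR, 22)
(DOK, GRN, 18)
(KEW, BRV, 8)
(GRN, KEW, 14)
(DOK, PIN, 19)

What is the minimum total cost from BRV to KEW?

Shortest distances from BRV:
BRV: 0
LAR: 20  (via BRV)
DOK: 25  (via BRV)
GRN: 32  (via LAR)
TOR: 33  (via DOK)
FIR: 36  (via DOK)
PIN: 44  (via DOK)
KEW: 46  (via GRN)
Shortest route: BRV–LAR–GRN–KEW = $46.

$46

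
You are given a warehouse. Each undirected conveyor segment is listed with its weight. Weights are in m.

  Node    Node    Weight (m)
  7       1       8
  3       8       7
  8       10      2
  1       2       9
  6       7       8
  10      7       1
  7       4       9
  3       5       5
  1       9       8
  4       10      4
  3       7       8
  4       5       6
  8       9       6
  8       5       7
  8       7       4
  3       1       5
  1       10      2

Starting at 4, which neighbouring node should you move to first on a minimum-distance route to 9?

Enumerating some paths:
4–10–1–9: 4+2+8 = 14
4–10–7–8–9: 4+1+4+6 = 15
4–7–10–8–9: 9+1+2+6 = 18
4–10–8–9: 4+2+6 = 12
Cheapest is 4–10–8–9 at 12 m.
So from 4 the first move is to 10.

10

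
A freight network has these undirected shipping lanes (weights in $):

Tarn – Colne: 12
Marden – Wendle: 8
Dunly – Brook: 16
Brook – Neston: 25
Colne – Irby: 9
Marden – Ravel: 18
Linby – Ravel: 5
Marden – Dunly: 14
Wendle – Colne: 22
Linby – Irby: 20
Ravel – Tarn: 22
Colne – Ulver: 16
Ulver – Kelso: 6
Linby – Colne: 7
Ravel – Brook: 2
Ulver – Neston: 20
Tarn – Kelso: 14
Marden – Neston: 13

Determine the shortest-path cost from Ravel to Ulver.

$28

Candidate routes:
Ravel - Linby - Colne - Ulver: 5+7+16 = 28
Ravel - Linby - Colne - Tarn - Kelso - Ulver: 5+7+12+14+6 = 44
Ravel - Tarn - Kelso - Ulver: 22+14+6 = 42
The minimum is $28 via Ravel - Linby - Colne - Ulver.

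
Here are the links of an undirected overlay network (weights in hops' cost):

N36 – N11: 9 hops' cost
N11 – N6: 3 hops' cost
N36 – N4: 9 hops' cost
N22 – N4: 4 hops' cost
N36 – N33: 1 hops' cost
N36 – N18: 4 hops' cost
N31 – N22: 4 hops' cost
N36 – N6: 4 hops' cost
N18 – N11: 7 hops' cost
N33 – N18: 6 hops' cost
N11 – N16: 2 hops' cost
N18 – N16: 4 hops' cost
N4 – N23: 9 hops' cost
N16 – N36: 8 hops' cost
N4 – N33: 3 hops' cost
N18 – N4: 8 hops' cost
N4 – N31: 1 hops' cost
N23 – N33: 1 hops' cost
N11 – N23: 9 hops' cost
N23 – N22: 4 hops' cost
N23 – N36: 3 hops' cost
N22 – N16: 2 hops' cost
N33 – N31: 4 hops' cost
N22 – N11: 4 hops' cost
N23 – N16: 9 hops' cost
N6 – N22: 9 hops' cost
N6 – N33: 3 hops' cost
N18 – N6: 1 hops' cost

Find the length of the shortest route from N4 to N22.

4 hops' cost

Enumerating some paths:
N4 → N22: 4 = 4
N4 → N33 → N23 → N22: 3+1+4 = 8
N4 → N31 → N22: 1+4 = 5
The minimum is 4 hops' cost via N4 → N22.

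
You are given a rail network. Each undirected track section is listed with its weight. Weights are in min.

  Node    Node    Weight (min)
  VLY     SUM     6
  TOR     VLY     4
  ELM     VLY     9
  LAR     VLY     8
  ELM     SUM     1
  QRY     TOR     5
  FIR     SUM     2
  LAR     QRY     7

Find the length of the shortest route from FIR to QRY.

Running Dijkstra from FIR:
FIR: 0
SUM: 2  (via FIR)
ELM: 3  (via SUM)
VLY: 8  (via SUM)
TOR: 12  (via VLY)
LAR: 16  (via VLY)
QRY: 17  (via TOR)
Shortest route: FIR → SUM → VLY → TOR → QRY = 17 min.

17 min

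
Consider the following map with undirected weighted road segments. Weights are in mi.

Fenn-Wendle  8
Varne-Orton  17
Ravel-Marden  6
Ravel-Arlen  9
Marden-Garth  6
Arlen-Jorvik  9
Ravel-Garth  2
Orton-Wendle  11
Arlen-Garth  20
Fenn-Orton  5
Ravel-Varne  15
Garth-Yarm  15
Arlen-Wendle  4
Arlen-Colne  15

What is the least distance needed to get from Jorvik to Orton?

Candidate routes:
Jorvik - Arlen - Wendle - Orton: 9+4+11 = 24
Jorvik - Arlen - Wendle - Fenn - Orton: 9+4+8+5 = 26
Cheapest is Jorvik - Arlen - Wendle - Orton at 24 mi.

24 mi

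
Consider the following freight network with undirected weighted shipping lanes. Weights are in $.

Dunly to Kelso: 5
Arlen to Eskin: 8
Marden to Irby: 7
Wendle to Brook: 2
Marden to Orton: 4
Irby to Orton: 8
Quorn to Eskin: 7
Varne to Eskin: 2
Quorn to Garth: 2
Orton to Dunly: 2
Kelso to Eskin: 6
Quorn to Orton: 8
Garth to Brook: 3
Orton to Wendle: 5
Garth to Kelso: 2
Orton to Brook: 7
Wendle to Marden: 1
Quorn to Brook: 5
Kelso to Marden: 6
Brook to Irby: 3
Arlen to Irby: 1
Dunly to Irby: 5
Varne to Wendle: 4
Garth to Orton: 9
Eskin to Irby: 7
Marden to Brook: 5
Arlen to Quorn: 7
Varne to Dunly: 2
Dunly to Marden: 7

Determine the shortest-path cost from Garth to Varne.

Compare a few routes:
Garth → Quorn → Eskin → Varne: 2+7+2 = 11
Garth → Brook → Wendle → Varne: 3+2+4 = 9
Garth → Kelso → Eskin → Varne: 2+6+2 = 10
Cheapest is Garth → Brook → Wendle → Varne at $9.

$9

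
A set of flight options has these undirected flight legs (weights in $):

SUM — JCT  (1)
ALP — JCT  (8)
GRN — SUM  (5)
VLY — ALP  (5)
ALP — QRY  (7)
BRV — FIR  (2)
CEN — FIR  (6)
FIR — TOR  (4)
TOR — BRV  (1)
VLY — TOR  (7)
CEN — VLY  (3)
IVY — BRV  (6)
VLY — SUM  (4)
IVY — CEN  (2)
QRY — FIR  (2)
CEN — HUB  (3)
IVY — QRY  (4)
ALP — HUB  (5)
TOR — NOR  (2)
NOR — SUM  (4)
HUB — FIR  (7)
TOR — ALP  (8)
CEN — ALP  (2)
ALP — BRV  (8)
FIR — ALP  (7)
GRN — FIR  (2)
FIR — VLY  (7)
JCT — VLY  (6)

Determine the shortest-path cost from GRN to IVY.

Shortest distances from GRN:
GRN: 0
FIR: 2  (via GRN)
BRV: 4  (via FIR)
QRY: 4  (via FIR)
TOR: 5  (via BRV)
SUM: 5  (via GRN)
JCT: 6  (via SUM)
NOR: 7  (via TOR)
IVY: 8  (via QRY)
Shortest route: GRN–FIR–QRY–IVY = $8.

$8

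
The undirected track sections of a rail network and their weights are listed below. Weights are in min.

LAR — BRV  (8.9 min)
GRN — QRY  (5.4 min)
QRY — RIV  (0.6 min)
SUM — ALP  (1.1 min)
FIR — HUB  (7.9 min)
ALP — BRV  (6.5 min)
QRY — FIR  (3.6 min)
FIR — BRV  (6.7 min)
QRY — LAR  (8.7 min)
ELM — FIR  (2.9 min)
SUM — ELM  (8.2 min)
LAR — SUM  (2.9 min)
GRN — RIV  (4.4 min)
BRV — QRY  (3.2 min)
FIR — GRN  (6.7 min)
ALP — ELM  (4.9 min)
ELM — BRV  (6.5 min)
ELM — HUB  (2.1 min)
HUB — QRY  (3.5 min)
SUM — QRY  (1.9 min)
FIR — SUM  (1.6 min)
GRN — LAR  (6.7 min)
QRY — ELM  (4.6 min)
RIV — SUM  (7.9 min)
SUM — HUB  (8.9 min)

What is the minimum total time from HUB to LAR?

Enumerating some paths:
HUB - QRY - SUM - LAR: 3.5+1.9+2.9 = 8.3
HUB - ELM - FIR - SUM - LAR: 2.1+2.9+1.6+2.9 = 9.5
HUB - ELM - QRY - SUM - LAR: 2.1+4.6+1.9+2.9 = 11.5
HUB - ELM - ALP - SUM - LAR: 2.1+4.9+1.1+2.9 = 11
Cheapest is HUB - QRY - SUM - LAR at 8.3 min.

8.3 min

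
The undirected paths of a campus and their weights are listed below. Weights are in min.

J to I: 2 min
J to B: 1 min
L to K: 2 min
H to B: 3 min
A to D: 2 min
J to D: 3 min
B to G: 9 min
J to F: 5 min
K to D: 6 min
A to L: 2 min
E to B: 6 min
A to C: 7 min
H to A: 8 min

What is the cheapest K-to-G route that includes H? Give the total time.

Shortest K→H: K → L → A → H = 12
Best H to G: H → B → G costing 12
Total via H: 12 + 12 = 24 min.

24 min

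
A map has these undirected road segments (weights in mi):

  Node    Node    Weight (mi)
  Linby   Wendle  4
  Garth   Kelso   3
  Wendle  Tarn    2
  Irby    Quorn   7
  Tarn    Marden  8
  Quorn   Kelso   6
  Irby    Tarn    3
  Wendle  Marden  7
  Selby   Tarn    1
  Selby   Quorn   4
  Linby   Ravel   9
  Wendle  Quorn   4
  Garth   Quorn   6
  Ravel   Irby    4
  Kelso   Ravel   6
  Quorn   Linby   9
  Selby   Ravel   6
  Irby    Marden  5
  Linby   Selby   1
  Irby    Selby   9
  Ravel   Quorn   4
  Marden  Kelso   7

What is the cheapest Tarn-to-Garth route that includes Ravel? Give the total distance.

Shortest Tarn→Ravel: Tarn → Selby → Ravel = 7
Best Ravel to Garth: Ravel → Kelso → Garth costing 9
Total via Ravel: 7 + 9 = 16 mi.

16 mi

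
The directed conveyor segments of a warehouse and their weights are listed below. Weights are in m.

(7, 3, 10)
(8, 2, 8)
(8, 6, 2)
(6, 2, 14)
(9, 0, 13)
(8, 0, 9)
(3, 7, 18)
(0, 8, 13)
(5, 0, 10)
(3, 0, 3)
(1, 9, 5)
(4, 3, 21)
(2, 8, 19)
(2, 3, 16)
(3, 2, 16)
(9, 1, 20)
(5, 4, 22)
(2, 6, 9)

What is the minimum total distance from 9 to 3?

50 m

Candidate routes:
9 - 0 - 8 - 2 - 3: 13+13+8+16 = 50
9 - 0 - 8 - 6 - 2 - 3: 13+13+2+14+16 = 58
The minimum is 50 m via 9 - 0 - 8 - 2 - 3.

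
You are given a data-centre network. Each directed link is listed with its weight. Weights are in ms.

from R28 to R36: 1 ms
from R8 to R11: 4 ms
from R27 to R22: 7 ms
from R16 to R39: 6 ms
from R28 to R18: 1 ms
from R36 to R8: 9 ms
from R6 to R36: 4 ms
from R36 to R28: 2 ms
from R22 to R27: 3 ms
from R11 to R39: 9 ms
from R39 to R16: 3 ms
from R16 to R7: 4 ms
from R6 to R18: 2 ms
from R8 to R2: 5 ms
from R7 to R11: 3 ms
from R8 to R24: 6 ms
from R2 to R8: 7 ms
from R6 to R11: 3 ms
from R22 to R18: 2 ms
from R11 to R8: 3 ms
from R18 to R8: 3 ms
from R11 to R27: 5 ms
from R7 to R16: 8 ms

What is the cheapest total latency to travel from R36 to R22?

Shortest distances from R36:
R36: 0
R28: 2  (via R36)
R18: 3  (via R28)
R8: 6  (via R18)
R11: 10  (via R8)
R2: 11  (via R8)
R24: 12  (via R8)
R27: 15  (via R11)
R39: 19  (via R11)
R16: 22  (via R39)
R22: 22  (via R27)
Shortest route: R36 → R28 → R18 → R8 → R11 → R27 → R22 = 22 ms.

22 ms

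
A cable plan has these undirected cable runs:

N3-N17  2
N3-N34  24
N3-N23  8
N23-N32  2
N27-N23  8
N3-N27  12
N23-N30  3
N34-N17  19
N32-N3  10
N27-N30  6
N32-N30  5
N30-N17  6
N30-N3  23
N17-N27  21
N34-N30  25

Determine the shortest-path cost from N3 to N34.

21

Enumerating some paths:
N3 → N34: 24 = 24
N3 → N17 → N34: 2+19 = 21
The minimum is 21 via N3 → N17 → N34.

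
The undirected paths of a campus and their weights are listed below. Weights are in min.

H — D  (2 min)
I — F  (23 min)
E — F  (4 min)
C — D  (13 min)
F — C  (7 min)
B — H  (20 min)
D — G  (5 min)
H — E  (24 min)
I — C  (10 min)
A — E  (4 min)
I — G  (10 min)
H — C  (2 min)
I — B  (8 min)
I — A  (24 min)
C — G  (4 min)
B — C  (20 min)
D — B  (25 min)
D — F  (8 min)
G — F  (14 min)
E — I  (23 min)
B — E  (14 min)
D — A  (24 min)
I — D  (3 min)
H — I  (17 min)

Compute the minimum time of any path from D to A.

16 min

Candidate routes:
D–H–C–F–E–A: 2+2+7+4+4 = 19
D–A: 24 = 24
D–F–E–A: 8+4+4 = 16
The minimum is 16 min via D–F–E–A.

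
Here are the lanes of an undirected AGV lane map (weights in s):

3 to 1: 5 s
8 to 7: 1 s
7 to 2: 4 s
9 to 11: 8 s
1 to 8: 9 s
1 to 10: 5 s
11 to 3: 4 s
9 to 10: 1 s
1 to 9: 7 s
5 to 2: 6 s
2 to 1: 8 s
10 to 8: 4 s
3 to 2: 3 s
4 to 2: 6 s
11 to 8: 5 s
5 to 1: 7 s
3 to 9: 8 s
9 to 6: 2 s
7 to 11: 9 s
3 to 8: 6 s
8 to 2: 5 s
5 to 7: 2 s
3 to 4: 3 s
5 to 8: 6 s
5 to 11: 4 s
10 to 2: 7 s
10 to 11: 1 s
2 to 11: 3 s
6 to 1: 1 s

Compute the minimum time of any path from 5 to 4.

Enumerating some paths:
5–7–8–3–4: 2+1+6+3 = 12
5–11–3–4: 4+4+3 = 11
5–7–2–4: 2+4+6 = 12
5–7–2–3–4: 2+4+3+3 = 12
The minimum is 11 s via 5–11–3–4.

11 s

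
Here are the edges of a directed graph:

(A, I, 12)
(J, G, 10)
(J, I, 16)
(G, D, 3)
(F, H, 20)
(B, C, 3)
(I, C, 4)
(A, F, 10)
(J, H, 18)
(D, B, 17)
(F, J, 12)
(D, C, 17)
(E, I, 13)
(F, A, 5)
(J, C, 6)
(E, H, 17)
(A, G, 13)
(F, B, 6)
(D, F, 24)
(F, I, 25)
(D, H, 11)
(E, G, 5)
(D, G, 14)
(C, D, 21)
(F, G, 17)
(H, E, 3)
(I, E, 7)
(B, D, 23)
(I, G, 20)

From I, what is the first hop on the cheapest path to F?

Compare a few routes:
I → G → D → F: 20+3+24 = 47
I → E → G → D → F: 7+5+3+24 = 39
The minimum is 39 via I → E → G → D → F.
So from I the first move is to E.

E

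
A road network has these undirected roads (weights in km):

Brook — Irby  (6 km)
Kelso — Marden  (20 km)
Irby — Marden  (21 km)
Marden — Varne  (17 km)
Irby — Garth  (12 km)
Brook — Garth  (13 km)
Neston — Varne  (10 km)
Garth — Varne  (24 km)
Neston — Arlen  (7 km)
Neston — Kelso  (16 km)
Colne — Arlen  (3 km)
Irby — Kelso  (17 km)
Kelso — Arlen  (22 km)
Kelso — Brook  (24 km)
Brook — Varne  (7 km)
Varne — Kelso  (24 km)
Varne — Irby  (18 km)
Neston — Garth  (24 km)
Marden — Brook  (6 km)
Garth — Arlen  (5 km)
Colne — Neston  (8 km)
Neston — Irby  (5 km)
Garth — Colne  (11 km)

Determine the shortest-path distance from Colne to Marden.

Shortest distances from Colne:
Colne: 0
Arlen: 3  (via Colne)
Neston: 8  (via Colne)
Garth: 8  (via Arlen)
Irby: 13  (via Neston)
Varne: 18  (via Neston)
Brook: 19  (via Irby)
Kelso: 24  (via Neston)
Marden: 25  (via Brook)
Shortest route: Colne–Neston–Irby–Brook–Marden = 25 km.

25 km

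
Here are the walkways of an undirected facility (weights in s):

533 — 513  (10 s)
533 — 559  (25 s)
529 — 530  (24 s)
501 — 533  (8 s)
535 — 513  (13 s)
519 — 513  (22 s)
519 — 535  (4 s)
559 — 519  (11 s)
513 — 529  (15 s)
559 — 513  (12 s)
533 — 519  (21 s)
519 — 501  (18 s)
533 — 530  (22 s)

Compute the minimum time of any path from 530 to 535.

45 s

Enumerating some paths:
530 - 533 - 513 - 535: 22+10+13 = 45
530 - 533 - 519 - 535: 22+21+4 = 47
Cheapest is 530 - 533 - 513 - 535 at 45 s.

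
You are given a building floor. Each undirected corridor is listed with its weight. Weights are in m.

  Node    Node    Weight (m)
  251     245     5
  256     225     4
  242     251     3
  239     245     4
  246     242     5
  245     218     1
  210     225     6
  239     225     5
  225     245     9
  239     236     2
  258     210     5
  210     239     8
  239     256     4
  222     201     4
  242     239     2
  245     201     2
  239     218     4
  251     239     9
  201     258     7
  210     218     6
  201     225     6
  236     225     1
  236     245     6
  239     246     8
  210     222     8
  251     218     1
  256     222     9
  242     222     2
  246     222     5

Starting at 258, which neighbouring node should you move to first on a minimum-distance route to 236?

Enumerating some paths:
258 → 201 → 225 → 236: 7+6+1 = 14
258 → 210 → 225 → 236: 5+6+1 = 12
Cheapest is 258 → 210 → 225 → 236 at 12 m.
So from 258 the first move is to 210.

210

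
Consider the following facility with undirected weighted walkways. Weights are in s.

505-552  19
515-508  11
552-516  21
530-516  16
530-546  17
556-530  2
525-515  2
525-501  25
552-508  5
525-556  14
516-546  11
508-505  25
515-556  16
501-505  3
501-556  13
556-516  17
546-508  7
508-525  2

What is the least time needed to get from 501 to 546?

32 s

Candidate routes:
501 → 525 → 508 → 546: 25+2+7 = 34
501 → 505 → 552 → 508 → 546: 3+19+5+7 = 34
501 → 556 → 530 → 546: 13+2+17 = 32
501 → 505 → 508 → 546: 3+25+7 = 35
Cheapest is 501 → 556 → 530 → 546 at 32 s.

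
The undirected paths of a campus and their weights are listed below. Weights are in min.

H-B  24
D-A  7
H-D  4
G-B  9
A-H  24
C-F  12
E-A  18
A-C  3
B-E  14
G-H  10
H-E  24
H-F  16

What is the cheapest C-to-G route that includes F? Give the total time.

Best C to F: C → F costing 12
Shortest F→G: F → H → G = 26
Total via F: 12 + 26 = 38 min.

38 min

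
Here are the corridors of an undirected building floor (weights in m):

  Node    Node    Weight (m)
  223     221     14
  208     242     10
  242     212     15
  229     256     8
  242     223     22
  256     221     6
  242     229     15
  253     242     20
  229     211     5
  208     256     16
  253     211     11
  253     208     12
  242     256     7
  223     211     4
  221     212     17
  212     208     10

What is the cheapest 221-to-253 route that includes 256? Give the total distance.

Best 221 to 256: 221–256 costing 6
Shortest 256→253: 256–229–211–253 = 24
Total via 256: 6 + 24 = 30 m.

30 m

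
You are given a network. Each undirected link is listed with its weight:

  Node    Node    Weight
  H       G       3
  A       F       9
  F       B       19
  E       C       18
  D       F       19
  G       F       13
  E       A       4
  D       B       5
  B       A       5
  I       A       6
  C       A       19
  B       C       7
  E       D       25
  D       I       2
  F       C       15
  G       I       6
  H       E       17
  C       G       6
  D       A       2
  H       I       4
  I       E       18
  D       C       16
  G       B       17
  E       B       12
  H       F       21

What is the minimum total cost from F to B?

Settle nodes by increasing distance from F:
F: 0
A: 9  (via F)
D: 11  (via A)
E: 13  (via A)
G: 13  (via F)
I: 13  (via D)
B: 14  (via A)
Shortest route: F → A → B = 14.

14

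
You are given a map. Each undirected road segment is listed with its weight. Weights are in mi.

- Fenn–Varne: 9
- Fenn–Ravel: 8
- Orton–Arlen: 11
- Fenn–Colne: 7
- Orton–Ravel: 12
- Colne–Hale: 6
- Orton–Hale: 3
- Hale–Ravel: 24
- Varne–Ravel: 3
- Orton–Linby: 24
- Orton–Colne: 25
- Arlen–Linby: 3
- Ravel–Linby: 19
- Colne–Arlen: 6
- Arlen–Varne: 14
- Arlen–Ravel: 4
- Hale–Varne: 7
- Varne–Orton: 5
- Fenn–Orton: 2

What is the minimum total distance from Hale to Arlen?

Settle nodes by increasing distance from Hale:
Hale: 0
Orton: 3  (via Hale)
Fenn: 5  (via Orton)
Colne: 6  (via Hale)
Varne: 7  (via Hale)
Ravel: 10  (via Varne)
Arlen: 12  (via Colne)
Shortest route: Hale–Colne–Arlen = 12 mi.

12 mi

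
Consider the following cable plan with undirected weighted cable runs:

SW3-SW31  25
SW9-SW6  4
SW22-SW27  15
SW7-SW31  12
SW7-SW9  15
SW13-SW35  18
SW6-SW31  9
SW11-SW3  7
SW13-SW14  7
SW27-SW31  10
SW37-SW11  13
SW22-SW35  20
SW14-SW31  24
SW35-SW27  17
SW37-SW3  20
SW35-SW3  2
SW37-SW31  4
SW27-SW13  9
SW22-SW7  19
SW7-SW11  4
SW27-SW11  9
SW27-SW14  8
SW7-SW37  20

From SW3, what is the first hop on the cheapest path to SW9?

SW11

Candidate routes:
SW3 - SW37 - SW31 - SW6 - SW9: 20+4+9+4 = 37
SW3 - SW11 - SW7 - SW9: 7+4+15 = 26
SW3 - SW11 - SW37 - SW31 - SW6 - SW9: 7+13+4+9+4 = 37
SW3 - SW11 - SW7 - SW31 - SW6 - SW9: 7+4+12+9+4 = 36
The minimum is 26 via SW3 - SW11 - SW7 - SW9.
So from SW3 the first move is to SW11.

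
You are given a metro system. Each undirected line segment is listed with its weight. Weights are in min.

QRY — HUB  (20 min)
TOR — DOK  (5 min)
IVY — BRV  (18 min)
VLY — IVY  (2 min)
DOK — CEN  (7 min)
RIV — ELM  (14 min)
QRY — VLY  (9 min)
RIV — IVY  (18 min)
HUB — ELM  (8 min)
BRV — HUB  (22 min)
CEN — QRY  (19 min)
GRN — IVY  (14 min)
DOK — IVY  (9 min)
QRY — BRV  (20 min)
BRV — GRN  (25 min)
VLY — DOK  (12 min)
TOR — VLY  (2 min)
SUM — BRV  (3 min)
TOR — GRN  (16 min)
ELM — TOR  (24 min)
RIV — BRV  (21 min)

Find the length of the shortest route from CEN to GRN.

28 min

Enumerating some paths:
CEN - DOK - TOR - GRN: 7+5+16 = 28
CEN - DOK - TOR - VLY - IVY - GRN: 7+5+2+2+14 = 30
CEN - DOK - IVY - GRN: 7+9+14 = 30
Cheapest is CEN - DOK - TOR - GRN at 28 min.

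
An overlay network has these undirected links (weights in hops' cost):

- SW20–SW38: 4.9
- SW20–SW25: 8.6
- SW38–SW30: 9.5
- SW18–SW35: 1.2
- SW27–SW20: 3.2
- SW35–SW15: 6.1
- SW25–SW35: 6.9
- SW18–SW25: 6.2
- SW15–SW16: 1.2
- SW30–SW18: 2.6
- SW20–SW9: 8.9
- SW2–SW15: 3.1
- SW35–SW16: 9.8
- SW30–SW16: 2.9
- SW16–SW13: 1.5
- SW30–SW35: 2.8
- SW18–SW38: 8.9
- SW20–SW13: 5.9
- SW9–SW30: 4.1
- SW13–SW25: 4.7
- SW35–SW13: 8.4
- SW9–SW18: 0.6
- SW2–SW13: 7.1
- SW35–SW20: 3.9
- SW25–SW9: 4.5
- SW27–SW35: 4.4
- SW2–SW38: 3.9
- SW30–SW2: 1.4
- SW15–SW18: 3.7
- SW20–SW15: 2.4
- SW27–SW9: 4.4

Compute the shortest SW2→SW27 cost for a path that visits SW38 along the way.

12 hops' cost

Best SW2 to SW38: SW2–SW38 costing 3.9
Shortest SW38→SW27: SW38–SW20–SW27 = 8.1
Total via SW38: 3.9 + 8.1 = 12 hops' cost.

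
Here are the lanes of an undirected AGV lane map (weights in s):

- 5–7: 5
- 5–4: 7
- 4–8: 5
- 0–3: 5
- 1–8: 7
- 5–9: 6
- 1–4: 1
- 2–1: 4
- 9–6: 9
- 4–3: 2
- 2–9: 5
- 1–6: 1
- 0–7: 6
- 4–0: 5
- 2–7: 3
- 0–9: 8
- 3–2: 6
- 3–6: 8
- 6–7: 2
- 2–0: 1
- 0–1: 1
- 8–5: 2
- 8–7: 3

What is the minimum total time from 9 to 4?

8 s

Enumerating some paths:
9 - 0 - 1 - 4: 8+1+1 = 10
9 - 2 - 1 - 4: 5+4+1 = 10
9 - 2 - 0 - 1 - 4: 5+1+1+1 = 8
The minimum is 8 s via 9 - 2 - 0 - 1 - 4.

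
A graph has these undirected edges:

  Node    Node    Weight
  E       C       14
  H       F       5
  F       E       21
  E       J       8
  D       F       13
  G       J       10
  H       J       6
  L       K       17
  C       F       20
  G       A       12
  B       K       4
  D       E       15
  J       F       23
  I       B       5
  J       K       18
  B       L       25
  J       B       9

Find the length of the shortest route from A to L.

Running Dijkstra from A:
A: 0
G: 12  (via A)
J: 22  (via G)
H: 28  (via J)
E: 30  (via J)
B: 31  (via J)
F: 33  (via H)
K: 35  (via B)
I: 36  (via B)
C: 44  (via E)
D: 45  (via E)
L: 52  (via K)
Shortest route: A–G–J–B–K–L = 52.

52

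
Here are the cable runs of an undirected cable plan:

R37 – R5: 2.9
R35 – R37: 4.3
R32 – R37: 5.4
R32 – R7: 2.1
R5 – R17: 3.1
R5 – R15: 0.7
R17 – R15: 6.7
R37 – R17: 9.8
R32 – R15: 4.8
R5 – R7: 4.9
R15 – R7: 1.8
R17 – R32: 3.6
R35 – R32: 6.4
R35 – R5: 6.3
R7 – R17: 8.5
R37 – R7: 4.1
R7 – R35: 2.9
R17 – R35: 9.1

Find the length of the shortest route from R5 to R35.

Shortest distances from R5:
R5: 0
R15: 0.7  (via R5)
R7: 2.5  (via R15)
R37: 2.9  (via R5)
R17: 3.1  (via R5)
R32: 4.6  (via R7)
R35: 5.4  (via R7)
Shortest route: R5–R15–R7–R35 = 5.4.

5.4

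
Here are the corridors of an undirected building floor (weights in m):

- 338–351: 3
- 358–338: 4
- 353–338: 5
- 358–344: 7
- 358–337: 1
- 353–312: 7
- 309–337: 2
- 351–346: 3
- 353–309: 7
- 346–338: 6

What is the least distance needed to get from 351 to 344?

Enumerating some paths:
351 - 338 - 358 - 344: 3+4+7 = 14
351 - 346 - 338 - 358 - 344: 3+6+4+7 = 20
351 - 346 - 338 - 353 - 309 - 337 - 358 - 344: 3+6+5+7+2+1+7 = 31
351 - 338 - 353 - 309 - 337 - 358 - 344: 3+5+7+2+1+7 = 25
The minimum is 14 m via 351 - 338 - 358 - 344.

14 m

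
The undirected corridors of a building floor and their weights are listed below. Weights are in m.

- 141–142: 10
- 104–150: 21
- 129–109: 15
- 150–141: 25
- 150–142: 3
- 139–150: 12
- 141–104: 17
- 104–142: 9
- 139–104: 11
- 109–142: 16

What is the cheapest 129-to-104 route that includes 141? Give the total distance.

Best 129 to 141: 129–109–142–141 costing 41
Shortest 141→104: 141–104 = 17
Total via 141: 41 + 17 = 58 m.

58 m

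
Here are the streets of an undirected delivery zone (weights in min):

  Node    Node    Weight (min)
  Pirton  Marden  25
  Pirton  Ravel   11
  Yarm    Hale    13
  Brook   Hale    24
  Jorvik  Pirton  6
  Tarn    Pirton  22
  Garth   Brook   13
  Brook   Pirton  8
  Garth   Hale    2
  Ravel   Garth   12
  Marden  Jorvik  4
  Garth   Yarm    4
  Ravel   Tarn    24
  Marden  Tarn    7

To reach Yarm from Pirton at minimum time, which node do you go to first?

Compare a few routes:
Pirton - Brook - Garth - Yarm: 8+13+4 = 25
Pirton - Brook - Garth - Hale - Yarm: 8+13+2+13 = 36
Pirton - Ravel - Garth - Yarm: 11+12+4 = 27
The minimum is 25 min via Pirton - Brook - Garth - Yarm.
So from Pirton the first move is to Brook.

Brook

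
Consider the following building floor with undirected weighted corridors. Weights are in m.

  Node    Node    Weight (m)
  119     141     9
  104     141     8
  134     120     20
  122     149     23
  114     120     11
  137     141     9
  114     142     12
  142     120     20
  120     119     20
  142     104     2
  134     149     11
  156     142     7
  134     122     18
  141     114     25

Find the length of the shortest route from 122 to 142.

58 m

Enumerating some paths:
122 - 134 - 120 - 142: 18+20+20 = 58
122 - 134 - 120 - 114 - 142: 18+20+11+12 = 61
The minimum is 58 m via 122 - 134 - 120 - 142.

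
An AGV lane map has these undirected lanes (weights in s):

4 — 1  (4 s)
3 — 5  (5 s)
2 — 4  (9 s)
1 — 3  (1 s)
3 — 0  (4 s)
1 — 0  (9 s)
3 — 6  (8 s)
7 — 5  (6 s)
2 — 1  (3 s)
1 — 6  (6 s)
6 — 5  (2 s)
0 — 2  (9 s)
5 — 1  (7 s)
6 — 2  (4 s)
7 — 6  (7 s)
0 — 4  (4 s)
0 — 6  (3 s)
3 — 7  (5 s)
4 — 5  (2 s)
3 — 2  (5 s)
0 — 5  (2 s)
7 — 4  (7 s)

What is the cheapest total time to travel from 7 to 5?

Candidate routes:
7 - 5: 6 = 6
7 - 3 - 5: 5+5 = 10
7 - 4 - 5: 7+2 = 9
7 - 6 - 5: 7+2 = 9
Cheapest is 7 - 5 at 6 s.

6 s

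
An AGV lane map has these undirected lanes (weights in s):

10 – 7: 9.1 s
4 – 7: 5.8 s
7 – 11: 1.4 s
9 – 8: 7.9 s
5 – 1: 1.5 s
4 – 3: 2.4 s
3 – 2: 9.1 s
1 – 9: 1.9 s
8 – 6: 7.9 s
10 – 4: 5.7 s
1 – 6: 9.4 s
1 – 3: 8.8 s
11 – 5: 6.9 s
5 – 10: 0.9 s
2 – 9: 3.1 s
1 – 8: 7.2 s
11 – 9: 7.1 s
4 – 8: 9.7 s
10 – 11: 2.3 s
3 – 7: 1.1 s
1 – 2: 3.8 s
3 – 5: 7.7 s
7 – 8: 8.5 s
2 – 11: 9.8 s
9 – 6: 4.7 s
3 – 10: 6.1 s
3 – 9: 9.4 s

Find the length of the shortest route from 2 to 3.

Settle nodes by increasing distance from 2:
2: 0
9: 3.1  (via 2)
1: 3.8  (via 2)
5: 5.3  (via 1)
10: 6.2  (via 5)
6: 7.8  (via 9)
11: 8.5  (via 10)
3: 9.1  (via 2)
Shortest route: 2 → 3 = 9.1 s.

9.1 s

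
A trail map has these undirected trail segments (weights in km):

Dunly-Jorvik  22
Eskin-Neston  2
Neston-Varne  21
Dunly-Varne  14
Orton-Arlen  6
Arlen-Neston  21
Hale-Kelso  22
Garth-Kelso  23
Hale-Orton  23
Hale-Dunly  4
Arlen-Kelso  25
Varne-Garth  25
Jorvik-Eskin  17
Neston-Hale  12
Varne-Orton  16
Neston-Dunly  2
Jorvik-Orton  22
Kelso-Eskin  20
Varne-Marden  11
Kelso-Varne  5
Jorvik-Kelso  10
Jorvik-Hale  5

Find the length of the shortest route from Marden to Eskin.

29 km

Candidate routes:
Marden → Varne → Kelso → Jorvik → Hale → Dunly → Neston → Eskin: 11+5+10+5+4+2+2 = 39
Marden → Varne → Kelso → Eskin: 11+5+20 = 36
Marden → Varne → Neston → Eskin: 11+21+2 = 34
Marden → Varne → Dunly → Neston → Eskin: 11+14+2+2 = 29
Cheapest is Marden → Varne → Dunly → Neston → Eskin at 29 km.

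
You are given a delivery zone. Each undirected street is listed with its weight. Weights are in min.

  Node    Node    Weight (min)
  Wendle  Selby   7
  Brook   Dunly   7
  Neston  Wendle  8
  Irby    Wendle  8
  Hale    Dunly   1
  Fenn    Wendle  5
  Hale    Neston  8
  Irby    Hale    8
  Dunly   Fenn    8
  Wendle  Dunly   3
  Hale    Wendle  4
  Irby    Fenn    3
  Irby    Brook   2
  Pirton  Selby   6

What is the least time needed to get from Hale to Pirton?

Settle nodes by increasing distance from Hale:
Hale: 0
Dunly: 1  (via Hale)
Wendle: 4  (via Hale)
Brook: 8  (via Dunly)
Neston: 8  (via Hale)
Irby: 8  (via Hale)
Fenn: 9  (via Dunly)
Selby: 11  (via Wendle)
Pirton: 17  (via Selby)
Shortest route: Hale → Wendle → Selby → Pirton = 17 min.

17 min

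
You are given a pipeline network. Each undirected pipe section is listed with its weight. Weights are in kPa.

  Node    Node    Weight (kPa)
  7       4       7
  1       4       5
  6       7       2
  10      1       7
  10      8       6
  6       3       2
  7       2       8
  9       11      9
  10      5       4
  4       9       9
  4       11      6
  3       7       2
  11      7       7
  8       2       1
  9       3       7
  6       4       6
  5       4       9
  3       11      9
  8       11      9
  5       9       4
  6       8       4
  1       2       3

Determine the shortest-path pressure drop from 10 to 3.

Settle nodes by increasing distance from 10:
10: 0
5: 4  (via 10)
8: 6  (via 10)
1: 7  (via 10)
2: 7  (via 8)
9: 8  (via 5)
6: 10  (via 8)
3: 12  (via 6)
Shortest route: 10 → 8 → 6 → 3 = 12 kPa.

12 kPa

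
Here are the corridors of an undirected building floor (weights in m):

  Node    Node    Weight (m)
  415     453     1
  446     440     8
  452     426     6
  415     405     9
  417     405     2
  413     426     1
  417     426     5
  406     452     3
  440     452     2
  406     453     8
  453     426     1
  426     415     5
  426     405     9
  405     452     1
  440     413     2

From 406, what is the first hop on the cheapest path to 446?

452

Enumerating some paths:
406 - 453 - 426 - 413 - 440 - 446: 8+1+1+2+8 = 20
406 - 452 - 440 - 446: 3+2+8 = 13
The minimum is 13 m via 406 - 452 - 440 - 446.
So from 406 the first move is to 452.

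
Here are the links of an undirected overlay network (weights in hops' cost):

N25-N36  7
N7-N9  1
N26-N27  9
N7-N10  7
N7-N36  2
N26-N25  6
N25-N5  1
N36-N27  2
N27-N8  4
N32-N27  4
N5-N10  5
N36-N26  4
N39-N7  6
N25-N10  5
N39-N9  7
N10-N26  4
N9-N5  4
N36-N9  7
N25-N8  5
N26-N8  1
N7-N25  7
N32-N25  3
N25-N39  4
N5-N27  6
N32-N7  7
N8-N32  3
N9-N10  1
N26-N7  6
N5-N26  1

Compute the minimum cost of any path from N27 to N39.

10 hops' cost

Running Dijkstra from N27:
N27: 0
N36: 2  (via N27)
N7: 4  (via N36)
N8: 4  (via N27)
N32: 4  (via N27)
N9: 5  (via N7)
N26: 5  (via N8)
N10: 6  (via N9)
N5: 6  (via N27)
N25: 7  (via N32)
N39: 10  (via N7)
Shortest route: N27 → N36 → N7 → N39 = 10 hops' cost.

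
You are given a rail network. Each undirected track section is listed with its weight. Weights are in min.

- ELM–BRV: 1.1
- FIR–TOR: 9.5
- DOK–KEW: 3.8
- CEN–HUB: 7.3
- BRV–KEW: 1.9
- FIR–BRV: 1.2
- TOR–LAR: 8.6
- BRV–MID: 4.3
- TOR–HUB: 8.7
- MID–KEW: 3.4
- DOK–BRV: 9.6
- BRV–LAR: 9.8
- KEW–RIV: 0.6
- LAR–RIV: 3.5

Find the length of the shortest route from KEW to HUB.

21.3 min

Shortest distances from KEW:
KEW: 0
RIV: 0.6  (via KEW)
BRV: 1.9  (via KEW)
ELM: 3  (via BRV)
FIR: 3.1  (via BRV)
MID: 3.4  (via KEW)
DOK: 3.8  (via KEW)
LAR: 4.1  (via RIV)
TOR: 12.6  (via FIR)
HUB: 21.3  (via TOR)
Shortest route: KEW–BRV–FIR–TOR–HUB = 21.3 min.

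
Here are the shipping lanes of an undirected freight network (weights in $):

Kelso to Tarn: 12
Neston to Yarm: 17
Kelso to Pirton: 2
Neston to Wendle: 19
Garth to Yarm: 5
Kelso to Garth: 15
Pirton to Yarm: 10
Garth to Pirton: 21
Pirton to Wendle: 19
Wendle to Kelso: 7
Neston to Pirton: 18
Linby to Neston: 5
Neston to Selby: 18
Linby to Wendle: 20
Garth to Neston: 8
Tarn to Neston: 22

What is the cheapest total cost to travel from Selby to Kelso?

$38

Settle nodes by increasing distance from Selby:
Selby: 0
Neston: 18  (via Selby)
Linby: 23  (via Neston)
Garth: 26  (via Neston)
Yarm: 31  (via Garth)
Pirton: 36  (via Neston)
Wendle: 37  (via Neston)
Kelso: 38  (via Pirton)
Shortest route: Selby–Neston–Pirton–Kelso = $38.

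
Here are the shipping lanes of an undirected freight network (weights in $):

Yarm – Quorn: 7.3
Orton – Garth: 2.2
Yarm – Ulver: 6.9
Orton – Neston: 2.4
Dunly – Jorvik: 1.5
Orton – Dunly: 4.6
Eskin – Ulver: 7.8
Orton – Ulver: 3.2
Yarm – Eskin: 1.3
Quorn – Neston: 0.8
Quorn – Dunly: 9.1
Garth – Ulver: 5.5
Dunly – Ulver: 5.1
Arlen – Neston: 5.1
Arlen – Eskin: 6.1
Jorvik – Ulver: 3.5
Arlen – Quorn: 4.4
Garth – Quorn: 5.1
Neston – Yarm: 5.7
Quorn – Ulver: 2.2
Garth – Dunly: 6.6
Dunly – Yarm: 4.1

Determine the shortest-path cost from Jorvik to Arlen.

Enumerating some paths:
Jorvik - Ulver - Quorn - Neston - Arlen: 3.5+2.2+0.8+5.1 = 11.6
Jorvik - Ulver - Quorn - Arlen: 3.5+2.2+4.4 = 10.1
Cheapest is Jorvik - Ulver - Quorn - Arlen at $10.1.

$10.1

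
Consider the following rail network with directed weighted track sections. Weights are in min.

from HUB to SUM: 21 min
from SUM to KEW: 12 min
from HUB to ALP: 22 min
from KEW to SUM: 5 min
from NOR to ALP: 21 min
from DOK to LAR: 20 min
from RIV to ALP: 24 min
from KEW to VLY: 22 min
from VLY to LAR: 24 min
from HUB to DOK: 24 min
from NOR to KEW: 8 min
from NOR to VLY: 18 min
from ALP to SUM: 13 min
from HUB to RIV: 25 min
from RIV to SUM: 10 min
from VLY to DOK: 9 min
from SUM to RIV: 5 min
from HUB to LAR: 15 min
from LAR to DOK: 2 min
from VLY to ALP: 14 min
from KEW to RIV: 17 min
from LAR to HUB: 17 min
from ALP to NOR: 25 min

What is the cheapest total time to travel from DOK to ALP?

59 min

Running Dijkstra from DOK:
DOK: 0
LAR: 20  (via DOK)
HUB: 37  (via LAR)
SUM: 58  (via HUB)
ALP: 59  (via HUB)
Shortest route: DOK–LAR–HUB–ALP = 59 min.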